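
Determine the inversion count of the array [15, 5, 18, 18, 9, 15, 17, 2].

Finding inversions in [15, 5, 18, 18, 9, 15, 17, 2]:

(0, 1): arr[0]=15 > arr[1]=5
(0, 4): arr[0]=15 > arr[4]=9
(0, 7): arr[0]=15 > arr[7]=2
(1, 7): arr[1]=5 > arr[7]=2
(2, 4): arr[2]=18 > arr[4]=9
(2, 5): arr[2]=18 > arr[5]=15
(2, 6): arr[2]=18 > arr[6]=17
(2, 7): arr[2]=18 > arr[7]=2
(3, 4): arr[3]=18 > arr[4]=9
(3, 5): arr[3]=18 > arr[5]=15
(3, 6): arr[3]=18 > arr[6]=17
(3, 7): arr[3]=18 > arr[7]=2
(4, 7): arr[4]=9 > arr[7]=2
(5, 7): arr[5]=15 > arr[7]=2
(6, 7): arr[6]=17 > arr[7]=2

Total inversions: 15

The array has 15 inversion(s): (0,1), (0,4), (0,7), (1,7), (2,4), (2,5), (2,6), (2,7), (3,4), (3,5), (3,6), (3,7), (4,7), (5,7), (6,7). Each pair (i,j) satisfies i < j and arr[i] > arr[j].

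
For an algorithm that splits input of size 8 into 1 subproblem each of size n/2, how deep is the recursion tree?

For divide and conquer with division factor 2:

Problem sizes at each level:
Level 0: 8
Level 1: 4
Level 2: 2
Level 3: 1

The root is level 0 and the size-1 base case is level 3 (the tree spans levels 0 through 3, i.e. 4 levels counting the root), so the depth is the number of divisions: log_2(8) = 3

The recursion tree depth is log_2(8) = 3. At each level, the problem size is divided by 2, so it takes 3 divisions to reduce to a base case of size 1. The algorithm makes 1 recursive call at each level.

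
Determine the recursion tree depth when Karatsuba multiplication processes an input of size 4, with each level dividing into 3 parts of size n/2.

For divide and conquer with division factor 2:

Problem sizes at each level:
Level 0: 4
Level 1: 2
Level 2: 1

The root is level 0 and the size-1 base case is level 2 (the tree spans levels 0 through 2, i.e. 3 levels counting the root), so the depth is the number of divisions: log_2(4) = 2

The recursion tree depth is log_2(4) = 2. At each level, the problem size is divided by 2, so it takes 2 divisions to reduce to a base case of size 1. The algorithm makes 3 recursive calls at each level.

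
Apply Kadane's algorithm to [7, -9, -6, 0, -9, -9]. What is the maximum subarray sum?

Using Kadane's algorithm on [7, -9, -6, 0, -9, -9]:

Scanning through the array:
Position 1 (value -9): max_ending_here = -2, max_so_far = 7
Position 2 (value -6): max_ending_here = -6, max_so_far = 7
Position 3 (value 0): max_ending_here = 0, max_so_far = 7
Position 4 (value -9): max_ending_here = -9, max_so_far = 7
Position 5 (value -9): max_ending_here = -9, max_so_far = 7

Maximum subarray: [7]
Maximum sum: 7

The maximum subarray is [7] with sum 7. This subarray runs from index 0 to index 0.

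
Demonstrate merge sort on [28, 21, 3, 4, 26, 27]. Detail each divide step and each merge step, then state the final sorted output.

Merge sort trace:

Split: [28, 21, 3, 4, 26, 27] -> [28, 21, 3] and [4, 26, 27]
  Split: [28, 21, 3] -> [28] and [21, 3]
    Split: [21, 3] -> [21] and [3]
    Merge: [21] + [3] -> [3, 21]
  Merge: [28] + [3, 21] -> [3, 21, 28]
  Split: [4, 26, 27] -> [4] and [26, 27]
    Split: [26, 27] -> [26] and [27]
    Merge: [26] + [27] -> [26, 27]
  Merge: [4] + [26, 27] -> [4, 26, 27]
Merge: [3, 21, 28] + [4, 26, 27] -> [3, 4, 21, 26, 27, 28]

Final sorted array: [3, 4, 21, 26, 27, 28]

The merge sort proceeds by recursively splitting the array and merging sorted halves.
After all merges, the sorted array is [3, 4, 21, 26, 27, 28].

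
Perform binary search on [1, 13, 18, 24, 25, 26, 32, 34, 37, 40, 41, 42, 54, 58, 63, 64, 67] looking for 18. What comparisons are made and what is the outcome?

Binary search for 18 in [1, 13, 18, 24, 25, 26, 32, 34, 37, 40, 41, 42, 54, 58, 63, 64, 67]:

lo=0, hi=16, mid=8, arr[mid]=37 -> 37 > 18, search left half
lo=0, hi=7, mid=3, arr[mid]=24 -> 24 > 18, search left half
lo=0, hi=2, mid=1, arr[mid]=13 -> 13 < 18, search right half
lo=2, hi=2, mid=2, arr[mid]=18 -> Found target at index 2!

Binary search finds 18 at index 2 after 4 comparisons. The search repeatedly halves the search space by comparing with the middle element.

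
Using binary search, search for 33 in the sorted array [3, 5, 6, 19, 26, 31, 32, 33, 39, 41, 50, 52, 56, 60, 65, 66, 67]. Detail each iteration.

Binary search for 33 in [3, 5, 6, 19, 26, 31, 32, 33, 39, 41, 50, 52, 56, 60, 65, 66, 67]:

lo=0, hi=16, mid=8, arr[mid]=39 -> 39 > 33, search left half
lo=0, hi=7, mid=3, arr[mid]=19 -> 19 < 33, search right half
lo=4, hi=7, mid=5, arr[mid]=31 -> 31 < 33, search right half
lo=6, hi=7, mid=6, arr[mid]=32 -> 32 < 33, search right half
lo=7, hi=7, mid=7, arr[mid]=33 -> Found target at index 7!

Binary search finds 33 at index 7 after 5 comparisons. The search repeatedly halves the search space by comparing with the middle element.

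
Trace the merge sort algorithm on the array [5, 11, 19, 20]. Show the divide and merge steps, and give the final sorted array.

Merge sort trace:

Split: [5, 11, 19, 20] -> [5, 11] and [19, 20]
  Split: [5, 11] -> [5] and [11]
  Merge: [5] + [11] -> [5, 11]
  Split: [19, 20] -> [19] and [20]
  Merge: [19] + [20] -> [19, 20]
Merge: [5, 11] + [19, 20] -> [5, 11, 19, 20]

Final sorted array: [5, 11, 19, 20]

The merge sort proceeds by recursively splitting the array and merging sorted halves.
After all merges, the sorted array is [5, 11, 19, 20].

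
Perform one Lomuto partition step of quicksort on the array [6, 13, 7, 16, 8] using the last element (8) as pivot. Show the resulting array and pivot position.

Lomuto partition with pivot = 8:

Initial array: [6, 13, 7, 16, 8]

arr[0]=6 <= 8: swap with position 0, array becomes [6, 13, 7, 16, 8]
arr[1]=13 > 8: no swap
arr[2]=7 <= 8: swap with position 1, array becomes [6, 7, 13, 16, 8]
arr[3]=16 > 8: no swap

Place pivot at position 2: [6, 7, 8, 16, 13]
Pivot position: 2

After partitioning with pivot 8, the array becomes [6, 7, 8, 16, 13]. The pivot is placed at index 2. All elements to the left of the pivot are <= 8, and all elements to the right are > 8.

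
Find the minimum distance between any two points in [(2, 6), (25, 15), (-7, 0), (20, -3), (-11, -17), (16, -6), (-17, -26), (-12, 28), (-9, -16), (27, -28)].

Computing all pairwise distances among 10 points:

d((2, 6), (25, 15)) = 24.6982
d((2, 6), (-7, 0)) = 10.8167
d((2, 6), (20, -3)) = 20.1246
d((2, 6), (-11, -17)) = 26.4197
d((2, 6), (16, -6)) = 18.4391
d((2, 6), (-17, -26)) = 37.2156
d((2, 6), (-12, 28)) = 26.0768
d((2, 6), (-9, -16)) = 24.5967
d((2, 6), (27, -28)) = 42.2019
d((25, 15), (-7, 0)) = 35.3412
d((25, 15), (20, -3)) = 18.6815
d((25, 15), (-11, -17)) = 48.1664
d((25, 15), (16, -6)) = 22.8473
d((25, 15), (-17, -26)) = 58.6941
d((25, 15), (-12, 28)) = 39.2173
d((25, 15), (-9, -16)) = 46.0109
d((25, 15), (27, -28)) = 43.0465
d((-7, 0), (20, -3)) = 27.1662
d((-7, 0), (-11, -17)) = 17.4642
d((-7, 0), (16, -6)) = 23.7697
d((-7, 0), (-17, -26)) = 27.8568
d((-7, 0), (-12, 28)) = 28.4429
d((-7, 0), (-9, -16)) = 16.1245
d((-7, 0), (27, -28)) = 44.0454
d((20, -3), (-11, -17)) = 34.0147
d((20, -3), (16, -6)) = 5.0
d((20, -3), (-17, -26)) = 43.566
d((20, -3), (-12, 28)) = 44.5533
d((20, -3), (-9, -16)) = 31.7805
d((20, -3), (27, -28)) = 25.9615
d((-11, -17), (16, -6)) = 29.1548
d((-11, -17), (-17, -26)) = 10.8167
d((-11, -17), (-12, 28)) = 45.0111
d((-11, -17), (-9, -16)) = 2.2361 <-- minimum
d((-11, -17), (27, -28)) = 39.5601
d((16, -6), (-17, -26)) = 38.5876
d((16, -6), (-12, 28)) = 44.0454
d((16, -6), (-9, -16)) = 26.9258
d((16, -6), (27, -28)) = 24.5967
d((-17, -26), (-12, 28)) = 54.231
d((-17, -26), (-9, -16)) = 12.8062
d((-17, -26), (27, -28)) = 44.0454
d((-12, 28), (-9, -16)) = 44.1022
d((-12, 28), (27, -28)) = 68.2422
d((-9, -16), (27, -28)) = 37.9473

Closest pair: (-11, -17) and (-9, -16) with distance 2.2361

The closest pair is (-11, -17) and (-9, -16) with Euclidean distance 2.2361. For 10 points, brute-force pairwise comparison is shown above. For large n, the divide-and-conquer algorithm (sort by x, recurse on halves, check the dividing strip) achieves O(n log n).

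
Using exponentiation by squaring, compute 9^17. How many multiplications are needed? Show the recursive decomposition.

Computing 9^17 by squaring (build up from 9^1; each line after the first costs one multiplication):

9^1 = 9
9^2 = (9^1)^2 = 9^2 = 81
9^4 = (9^2)^2 = 81^2 = 6561
9^8 = (9^4)^2 = 6561^2 = 43046721
9^16 = (9^8)^2 = 43046721^2 = 1853020188851841
9^17 = 9 * 9^16 = 9 * 1853020188851841 = 16677181699666569

Result: 16677181699666569
Multiplications needed: 5 (5 lines after 9^1)

9^17 = 16677181699666569. Using exponentiation by squaring, this requires 5 multiplications. The key idea: if the exponent is even, square the half-power; if odd, multiply by the base once.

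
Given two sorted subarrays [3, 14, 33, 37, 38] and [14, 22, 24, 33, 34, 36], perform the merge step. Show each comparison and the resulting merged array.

Merging process:

Compare 3 vs 14: take 3 from left. Merged: [3]
Compare 14 vs 14: take 14 from left. Merged: [3, 14]
Compare 33 vs 14: take 14 from right. Merged: [3, 14, 14]
Compare 33 vs 22: take 22 from right. Merged: [3, 14, 14, 22]
Compare 33 vs 24: take 24 from right. Merged: [3, 14, 14, 22, 24]
Compare 33 vs 33: take 33 from left. Merged: [3, 14, 14, 22, 24, 33]
Compare 37 vs 33: take 33 from right. Merged: [3, 14, 14, 22, 24, 33, 33]
Compare 37 vs 34: take 34 from right. Merged: [3, 14, 14, 22, 24, 33, 33, 34]
Compare 37 vs 36: take 36 from right. Merged: [3, 14, 14, 22, 24, 33, 33, 34, 36]
Append remaining from left: [37, 38]. Merged: [3, 14, 14, 22, 24, 33, 33, 34, 36, 37, 38]

Final merged array: [3, 14, 14, 22, 24, 33, 33, 34, 36, 37, 38]
Total comparisons: 9

The merged array is [3, 14, 14, 22, 24, 33, 33, 34, 36, 37, 38], requiring 9 comparisons. The merge step runs in O(n) time where n is the total number of elements.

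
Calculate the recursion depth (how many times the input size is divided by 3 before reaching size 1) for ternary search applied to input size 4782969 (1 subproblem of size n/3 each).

For divide and conquer with division factor 3:

Problem sizes at each level:
Level 0: 4782969
Level 1: 1594323
Level 2: 531441
Level 3: 177147
Level 4: 59049
Level 5: 19683
Level 6: 6561
Level 7: 2187
Level 8: 729
Level 9: 243
Level 10: 81
Level 11: 27
Level 12: 9
Level 13: 3
Level 14: 1

The root is level 0 and the size-1 base case is level 14 (the tree spans levels 0 through 14, i.e. 15 levels counting the root), so the depth is the number of divisions: log_3(4782969) = 14

The recursion tree depth is log_3(4782969) = 14. At each level, the problem size is divided by 3, so it takes 14 divisions to reduce to a base case of size 1. The algorithm makes 1 recursive call at each level.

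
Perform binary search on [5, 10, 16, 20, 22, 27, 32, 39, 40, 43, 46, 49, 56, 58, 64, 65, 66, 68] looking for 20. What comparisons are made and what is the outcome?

Binary search for 20 in [5, 10, 16, 20, 22, 27, 32, 39, 40, 43, 46, 49, 56, 58, 64, 65, 66, 68]:

lo=0, hi=17, mid=8, arr[mid]=40 -> 40 > 20, search left half
lo=0, hi=7, mid=3, arr[mid]=20 -> Found target at index 3!

Binary search finds 20 at index 3 after 2 comparisons. The search repeatedly halves the search space by comparing with the middle element.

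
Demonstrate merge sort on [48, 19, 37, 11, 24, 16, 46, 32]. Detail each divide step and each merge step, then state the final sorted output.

Merge sort trace:

Split: [48, 19, 37, 11, 24, 16, 46, 32] -> [48, 19, 37, 11] and [24, 16, 46, 32]
  Split: [48, 19, 37, 11] -> [48, 19] and [37, 11]
    Split: [48, 19] -> [48] and [19]
    Merge: [48] + [19] -> [19, 48]
    Split: [37, 11] -> [37] and [11]
    Merge: [37] + [11] -> [11, 37]
  Merge: [19, 48] + [11, 37] -> [11, 19, 37, 48]
  Split: [24, 16, 46, 32] -> [24, 16] and [46, 32]
    Split: [24, 16] -> [24] and [16]
    Merge: [24] + [16] -> [16, 24]
    Split: [46, 32] -> [46] and [32]
    Merge: [46] + [32] -> [32, 46]
  Merge: [16, 24] + [32, 46] -> [16, 24, 32, 46]
Merge: [11, 19, 37, 48] + [16, 24, 32, 46] -> [11, 16, 19, 24, 32, 37, 46, 48]

Final sorted array: [11, 16, 19, 24, 32, 37, 46, 48]

The merge sort proceeds by recursively splitting the array and merging sorted halves.
After all merges, the sorted array is [11, 16, 19, 24, 32, 37, 46, 48].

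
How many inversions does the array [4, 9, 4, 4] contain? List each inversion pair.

Finding inversions in [4, 9, 4, 4]:

(1, 2): arr[1]=9 > arr[2]=4
(1, 3): arr[1]=9 > arr[3]=4

Total inversions: 2

The array has 2 inversion(s): (1,2), (1,3). Each pair (i,j) satisfies i < j and arr[i] > arr[j].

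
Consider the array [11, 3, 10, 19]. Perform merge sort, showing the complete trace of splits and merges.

Merge sort trace:

Split: [11, 3, 10, 19] -> [11, 3] and [10, 19]
  Split: [11, 3] -> [11] and [3]
  Merge: [11] + [3] -> [3, 11]
  Split: [10, 19] -> [10] and [19]
  Merge: [10] + [19] -> [10, 19]
Merge: [3, 11] + [10, 19] -> [3, 10, 11, 19]

Final sorted array: [3, 10, 11, 19]

The merge sort proceeds by recursively splitting the array and merging sorted halves.
After all merges, the sorted array is [3, 10, 11, 19].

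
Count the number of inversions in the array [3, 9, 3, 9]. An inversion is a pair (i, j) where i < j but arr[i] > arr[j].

Finding inversions in [3, 9, 3, 9]:

(1, 2): arr[1]=9 > arr[2]=3

Total inversions: 1

The array has 1 inversion(s): (1,2). Each pair (i,j) satisfies i < j and arr[i] > arr[j].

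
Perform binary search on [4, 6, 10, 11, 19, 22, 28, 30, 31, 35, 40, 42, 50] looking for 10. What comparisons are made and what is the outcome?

Binary search for 10 in [4, 6, 10, 11, 19, 22, 28, 30, 31, 35, 40, 42, 50]:

lo=0, hi=12, mid=6, arr[mid]=28 -> 28 > 10, search left half
lo=0, hi=5, mid=2, arr[mid]=10 -> Found target at index 2!

Binary search finds 10 at index 2 after 2 comparisons. The search repeatedly halves the search space by comparing with the middle element.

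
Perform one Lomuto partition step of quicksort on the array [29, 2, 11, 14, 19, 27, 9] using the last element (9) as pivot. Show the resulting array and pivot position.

Lomuto partition with pivot = 9:

Initial array: [29, 2, 11, 14, 19, 27, 9]

arr[0]=29 > 9: no swap
arr[1]=2 <= 9: swap with position 0, array becomes [2, 29, 11, 14, 19, 27, 9]
arr[2]=11 > 9: no swap
arr[3]=14 > 9: no swap
arr[4]=19 > 9: no swap
arr[5]=27 > 9: no swap

Place pivot at position 1: [2, 9, 11, 14, 19, 27, 29]
Pivot position: 1

After partitioning with pivot 9, the array becomes [2, 9, 11, 14, 19, 27, 29]. The pivot is placed at index 1. All elements to the left of the pivot are <= 9, and all elements to the right are > 9.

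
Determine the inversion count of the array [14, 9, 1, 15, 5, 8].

Finding inversions in [14, 9, 1, 15, 5, 8]:

(0, 1): arr[0]=14 > arr[1]=9
(0, 2): arr[0]=14 > arr[2]=1
(0, 4): arr[0]=14 > arr[4]=5
(0, 5): arr[0]=14 > arr[5]=8
(1, 2): arr[1]=9 > arr[2]=1
(1, 4): arr[1]=9 > arr[4]=5
(1, 5): arr[1]=9 > arr[5]=8
(3, 4): arr[3]=15 > arr[4]=5
(3, 5): arr[3]=15 > arr[5]=8

Total inversions: 9

The array has 9 inversion(s): (0,1), (0,2), (0,4), (0,5), (1,2), (1,4), (1,5), (3,4), (3,5). Each pair (i,j) satisfies i < j and arr[i] > arr[j].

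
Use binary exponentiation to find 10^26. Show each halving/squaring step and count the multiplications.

Computing 10^26 by squaring (build up from 10^1; each line after the first costs one multiplication):

10^1 = 10
10^2 = (10^1)^2 = 10^2 = 100
10^3 = 10 * 10^2 = 10 * 100 = 1000
10^6 = (10^3)^2 = 1000^2 = 1000000
10^12 = (10^6)^2 = 1000000^2 = 1000000000000
10^13 = 10 * 10^12 = 10 * 1000000000000 = 10000000000000
10^26 = (10^13)^2 = 10000000000000^2 = 100000000000000000000000000

Result: 100000000000000000000000000
Multiplications needed: 6 (6 lines after 10^1)

10^26 = 100000000000000000000000000. Using exponentiation by squaring, this requires 6 multiplications. The key idea: if the exponent is even, square the half-power; if odd, multiply by the base once.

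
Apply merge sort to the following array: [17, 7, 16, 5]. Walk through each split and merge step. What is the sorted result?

Merge sort trace:

Split: [17, 7, 16, 5] -> [17, 7] and [16, 5]
  Split: [17, 7] -> [17] and [7]
  Merge: [17] + [7] -> [7, 17]
  Split: [16, 5] -> [16] and [5]
  Merge: [16] + [5] -> [5, 16]
Merge: [7, 17] + [5, 16] -> [5, 7, 16, 17]

Final sorted array: [5, 7, 16, 17]

The merge sort proceeds by recursively splitting the array and merging sorted halves.
After all merges, the sorted array is [5, 7, 16, 17].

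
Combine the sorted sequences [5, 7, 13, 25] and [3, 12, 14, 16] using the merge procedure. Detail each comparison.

Merging process:

Compare 5 vs 3: take 3 from right. Merged: [3]
Compare 5 vs 12: take 5 from left. Merged: [3, 5]
Compare 7 vs 12: take 7 from left. Merged: [3, 5, 7]
Compare 13 vs 12: take 12 from right. Merged: [3, 5, 7, 12]
Compare 13 vs 14: take 13 from left. Merged: [3, 5, 7, 12, 13]
Compare 25 vs 14: take 14 from right. Merged: [3, 5, 7, 12, 13, 14]
Compare 25 vs 16: take 16 from right. Merged: [3, 5, 7, 12, 13, 14, 16]
Append remaining from left: [25]. Merged: [3, 5, 7, 12, 13, 14, 16, 25]

Final merged array: [3, 5, 7, 12, 13, 14, 16, 25]
Total comparisons: 7

The merged array is [3, 5, 7, 12, 13, 14, 16, 25], requiring 7 comparisons. The merge step runs in O(n) time where n is the total number of elements.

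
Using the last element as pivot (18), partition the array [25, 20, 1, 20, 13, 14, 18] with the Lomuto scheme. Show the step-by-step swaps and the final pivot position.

Lomuto partition with pivot = 18:

Initial array: [25, 20, 1, 20, 13, 14, 18]

arr[0]=25 > 18: no swap
arr[1]=20 > 18: no swap
arr[2]=1 <= 18: swap with position 0, array becomes [1, 20, 25, 20, 13, 14, 18]
arr[3]=20 > 18: no swap
arr[4]=13 <= 18: swap with position 1, array becomes [1, 13, 25, 20, 20, 14, 18]
arr[5]=14 <= 18: swap with position 2, array becomes [1, 13, 14, 20, 20, 25, 18]

Place pivot at position 3: [1, 13, 14, 18, 20, 25, 20]
Pivot position: 3

After partitioning with pivot 18, the array becomes [1, 13, 14, 18, 20, 25, 20]. The pivot is placed at index 3. All elements to the left of the pivot are <= 18, and all elements to the right are > 18.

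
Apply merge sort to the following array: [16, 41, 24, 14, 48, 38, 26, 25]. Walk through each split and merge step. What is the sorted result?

Merge sort trace:

Split: [16, 41, 24, 14, 48, 38, 26, 25] -> [16, 41, 24, 14] and [48, 38, 26, 25]
  Split: [16, 41, 24, 14] -> [16, 41] and [24, 14]
    Split: [16, 41] -> [16] and [41]
    Merge: [16] + [41] -> [16, 41]
    Split: [24, 14] -> [24] and [14]
    Merge: [24] + [14] -> [14, 24]
  Merge: [16, 41] + [14, 24] -> [14, 16, 24, 41]
  Split: [48, 38, 26, 25] -> [48, 38] and [26, 25]
    Split: [48, 38] -> [48] and [38]
    Merge: [48] + [38] -> [38, 48]
    Split: [26, 25] -> [26] and [25]
    Merge: [26] + [25] -> [25, 26]
  Merge: [38, 48] + [25, 26] -> [25, 26, 38, 48]
Merge: [14, 16, 24, 41] + [25, 26, 38, 48] -> [14, 16, 24, 25, 26, 38, 41, 48]

Final sorted array: [14, 16, 24, 25, 26, 38, 41, 48]

The merge sort proceeds by recursively splitting the array and merging sorted halves.
After all merges, the sorted array is [14, 16, 24, 25, 26, 38, 41, 48].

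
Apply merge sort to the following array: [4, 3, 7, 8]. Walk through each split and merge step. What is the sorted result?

Merge sort trace:

Split: [4, 3, 7, 8] -> [4, 3] and [7, 8]
  Split: [4, 3] -> [4] and [3]
  Merge: [4] + [3] -> [3, 4]
  Split: [7, 8] -> [7] and [8]
  Merge: [7] + [8] -> [7, 8]
Merge: [3, 4] + [7, 8] -> [3, 4, 7, 8]

Final sorted array: [3, 4, 7, 8]

The merge sort proceeds by recursively splitting the array and merging sorted halves.
After all merges, the sorted array is [3, 4, 7, 8].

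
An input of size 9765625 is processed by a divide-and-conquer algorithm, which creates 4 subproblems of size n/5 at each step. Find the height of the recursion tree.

For divide and conquer with division factor 5:

Problem sizes at each level:
Level 0: 9765625
Level 1: 1953125
Level 2: 390625
Level 3: 78125
Level 4: 15625
Level 5: 3125
Level 6: 625
Level 7: 125
Level 8: 25
Level 9: 5
Level 10: 1

The root is level 0 and the size-1 base case is level 10 (the tree spans levels 0 through 10, i.e. 11 levels counting the root), so the depth is the number of divisions: log_5(9765625) = 10

The recursion tree depth is log_5(9765625) = 10. At each level, the problem size is divided by 5, so it takes 10 divisions to reduce to a base case of size 1. The algorithm makes 4 recursive calls at each level.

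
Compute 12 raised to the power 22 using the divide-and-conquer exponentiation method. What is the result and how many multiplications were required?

Computing 12^22 by squaring (build up from 12^1; each line after the first costs one multiplication):

12^1 = 12
12^2 = (12^1)^2 = 12^2 = 144
12^4 = (12^2)^2 = 144^2 = 20736
12^5 = 12 * 12^4 = 12 * 20736 = 248832
12^10 = (12^5)^2 = 248832^2 = 61917364224
12^11 = 12 * 12^10 = 12 * 61917364224 = 743008370688
12^22 = (12^11)^2 = 743008370688^2 = 552061438912436417593344

Result: 552061438912436417593344
Multiplications needed: 6 (6 lines after 12^1)

12^22 = 552061438912436417593344. Using exponentiation by squaring, this requires 6 multiplications. The key idea: if the exponent is even, square the half-power; if odd, multiply by the base once.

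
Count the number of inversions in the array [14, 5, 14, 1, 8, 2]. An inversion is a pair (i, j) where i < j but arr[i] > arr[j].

Finding inversions in [14, 5, 14, 1, 8, 2]:

(0, 1): arr[0]=14 > arr[1]=5
(0, 3): arr[0]=14 > arr[3]=1
(0, 4): arr[0]=14 > arr[4]=8
(0, 5): arr[0]=14 > arr[5]=2
(1, 3): arr[1]=5 > arr[3]=1
(1, 5): arr[1]=5 > arr[5]=2
(2, 3): arr[2]=14 > arr[3]=1
(2, 4): arr[2]=14 > arr[4]=8
(2, 5): arr[2]=14 > arr[5]=2
(4, 5): arr[4]=8 > arr[5]=2

Total inversions: 10

The array has 10 inversion(s): (0,1), (0,3), (0,4), (0,5), (1,3), (1,5), (2,3), (2,4), (2,5), (4,5). Each pair (i,j) satisfies i < j and arr[i] > arr[j].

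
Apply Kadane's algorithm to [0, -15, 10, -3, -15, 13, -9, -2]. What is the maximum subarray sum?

Using Kadane's algorithm on [0, -15, 10, -3, -15, 13, -9, -2]:

Scanning through the array:
Position 1 (value -15): max_ending_here = -15, max_so_far = 0
Position 2 (value 10): max_ending_here = 10, max_so_far = 10
Position 3 (value -3): max_ending_here = 7, max_so_far = 10
Position 4 (value -15): max_ending_here = -8, max_so_far = 10
Position 5 (value 13): max_ending_here = 13, max_so_far = 13
Position 6 (value -9): max_ending_here = 4, max_so_far = 13
Position 7 (value -2): max_ending_here = 2, max_so_far = 13

Maximum subarray: [13]
Maximum sum: 13

The maximum subarray is [13] with sum 13. This subarray runs from index 5 to index 5.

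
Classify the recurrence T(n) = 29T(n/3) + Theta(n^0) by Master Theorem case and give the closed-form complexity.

Master Theorem for T(n) = 29T(n/3) + O(n^0):

a = 29, b = 3, c = 0
log_b(a) = log_3(29) = 3.0650

Case 1: c = 0 < log_3(29) = 3.0650
T(n) = O(n^(log_3 29))

For T(n) = 29T(n/3) + O(n^0): log_3(29) = 3.0650. This is Case 1 of the Master Theorem (c < log_b(a), work dominated by leaves), giving O(n^(log_3 29)).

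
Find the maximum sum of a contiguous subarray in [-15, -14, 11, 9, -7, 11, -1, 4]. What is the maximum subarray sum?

Using Kadane's algorithm on [-15, -14, 11, 9, -7, 11, -1, 4]:

Scanning through the array:
Position 1 (value -14): max_ending_here = -14, max_so_far = -14
Position 2 (value 11): max_ending_here = 11, max_so_far = 11
Position 3 (value 9): max_ending_here = 20, max_so_far = 20
Position 4 (value -7): max_ending_here = 13, max_so_far = 20
Position 5 (value 11): max_ending_here = 24, max_so_far = 24
Position 6 (value -1): max_ending_here = 23, max_so_far = 24
Position 7 (value 4): max_ending_here = 27, max_so_far = 27

Maximum subarray: [11, 9, -7, 11, -1, 4]
Maximum sum: 27

The maximum subarray is [11, 9, -7, 11, -1, 4] with sum 27. This subarray runs from index 2 to index 7.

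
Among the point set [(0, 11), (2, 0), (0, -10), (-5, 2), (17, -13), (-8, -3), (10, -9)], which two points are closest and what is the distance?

Computing all pairwise distances among 7 points:

d((0, 11), (2, 0)) = 11.1803
d((0, 11), (0, -10)) = 21.0
d((0, 11), (-5, 2)) = 10.2956
d((0, 11), (17, -13)) = 29.4109
d((0, 11), (-8, -3)) = 16.1245
d((0, 11), (10, -9)) = 22.3607
d((2, 0), (0, -10)) = 10.198
d((2, 0), (-5, 2)) = 7.2801
d((2, 0), (17, -13)) = 19.8494
d((2, 0), (-8, -3)) = 10.4403
d((2, 0), (10, -9)) = 12.0416
d((0, -10), (-5, 2)) = 13.0
d((0, -10), (17, -13)) = 17.2627
d((0, -10), (-8, -3)) = 10.6301
d((0, -10), (10, -9)) = 10.0499
d((-5, 2), (17, -13)) = 26.6271
d((-5, 2), (-8, -3)) = 5.831 <-- minimum
d((-5, 2), (10, -9)) = 18.6011
d((17, -13), (-8, -3)) = 26.9258
d((17, -13), (10, -9)) = 8.0623
d((-8, -3), (10, -9)) = 18.9737

Closest pair: (-5, 2) and (-8, -3) with distance 5.831

The closest pair is (-5, 2) and (-8, -3) with Euclidean distance 5.831. For 7 points, brute-force pairwise comparison is shown above. For large n, the divide-and-conquer algorithm (sort by x, recurse on halves, check the dividing strip) achieves O(n log n).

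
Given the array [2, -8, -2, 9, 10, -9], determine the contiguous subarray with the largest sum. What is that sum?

Using Kadane's algorithm on [2, -8, -2, 9, 10, -9]:

Scanning through the array:
Position 1 (value -8): max_ending_here = -6, max_so_far = 2
Position 2 (value -2): max_ending_here = -2, max_so_far = 2
Position 3 (value 9): max_ending_here = 9, max_so_far = 9
Position 4 (value 10): max_ending_here = 19, max_so_far = 19
Position 5 (value -9): max_ending_here = 10, max_so_far = 19

Maximum subarray: [9, 10]
Maximum sum: 19

The maximum subarray is [9, 10] with sum 19. This subarray runs from index 3 to index 4.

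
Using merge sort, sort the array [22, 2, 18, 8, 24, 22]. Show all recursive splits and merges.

Merge sort trace:

Split: [22, 2, 18, 8, 24, 22] -> [22, 2, 18] and [8, 24, 22]
  Split: [22, 2, 18] -> [22] and [2, 18]
    Split: [2, 18] -> [2] and [18]
    Merge: [2] + [18] -> [2, 18]
  Merge: [22] + [2, 18] -> [2, 18, 22]
  Split: [8, 24, 22] -> [8] and [24, 22]
    Split: [24, 22] -> [24] and [22]
    Merge: [24] + [22] -> [22, 24]
  Merge: [8] + [22, 24] -> [8, 22, 24]
Merge: [2, 18, 22] + [8, 22, 24] -> [2, 8, 18, 22, 22, 24]

Final sorted array: [2, 8, 18, 22, 22, 24]

The merge sort proceeds by recursively splitting the array and merging sorted halves.
After all merges, the sorted array is [2, 8, 18, 22, 22, 24].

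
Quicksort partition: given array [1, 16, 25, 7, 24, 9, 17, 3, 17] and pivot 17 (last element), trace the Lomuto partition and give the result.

Lomuto partition with pivot = 17:

Initial array: [1, 16, 25, 7, 24, 9, 17, 3, 17]

arr[0]=1 <= 17: swap with position 0, array becomes [1, 16, 25, 7, 24, 9, 17, 3, 17]
arr[1]=16 <= 17: swap with position 1, array becomes [1, 16, 25, 7, 24, 9, 17, 3, 17]
arr[2]=25 > 17: no swap
arr[3]=7 <= 17: swap with position 2, array becomes [1, 16, 7, 25, 24, 9, 17, 3, 17]
arr[4]=24 > 17: no swap
arr[5]=9 <= 17: swap with position 3, array becomes [1, 16, 7, 9, 24, 25, 17, 3, 17]
arr[6]=17 <= 17: swap with position 4, array becomes [1, 16, 7, 9, 17, 25, 24, 3, 17]
arr[7]=3 <= 17: swap with position 5, array becomes [1, 16, 7, 9, 17, 3, 24, 25, 17]

Place pivot at position 6: [1, 16, 7, 9, 17, 3, 17, 25, 24]
Pivot position: 6

After partitioning with pivot 17, the array becomes [1, 16, 7, 9, 17, 3, 17, 25, 24]. The pivot is placed at index 6. All elements to the left of the pivot are <= 17, and all elements to the right are > 17.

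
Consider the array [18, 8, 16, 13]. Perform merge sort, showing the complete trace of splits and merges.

Merge sort trace:

Split: [18, 8, 16, 13] -> [18, 8] and [16, 13]
  Split: [18, 8] -> [18] and [8]
  Merge: [18] + [8] -> [8, 18]
  Split: [16, 13] -> [16] and [13]
  Merge: [16] + [13] -> [13, 16]
Merge: [8, 18] + [13, 16] -> [8, 13, 16, 18]

Final sorted array: [8, 13, 16, 18]

The merge sort proceeds by recursively splitting the array and merging sorted halves.
After all merges, the sorted array is [8, 13, 16, 18].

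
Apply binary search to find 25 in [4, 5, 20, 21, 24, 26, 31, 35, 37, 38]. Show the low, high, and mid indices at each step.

Binary search for 25 in [4, 5, 20, 21, 24, 26, 31, 35, 37, 38]:

lo=0, hi=9, mid=4, arr[mid]=24 -> 24 < 25, search right half
lo=5, hi=9, mid=7, arr[mid]=35 -> 35 > 25, search left half
lo=5, hi=6, mid=5, arr[mid]=26 -> 26 > 25, search left half
lo=5 > hi=4, target 25 not found

Binary search determines that 25 is not in the array after 3 comparisons. The search space was exhausted without finding the target.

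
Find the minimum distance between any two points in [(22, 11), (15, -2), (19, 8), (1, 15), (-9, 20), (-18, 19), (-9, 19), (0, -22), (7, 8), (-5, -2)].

Computing all pairwise distances among 10 points:

d((22, 11), (15, -2)) = 14.7648
d((22, 11), (19, 8)) = 4.2426
d((22, 11), (1, 15)) = 21.3776
d((22, 11), (-9, 20)) = 32.28
d((22, 11), (-18, 19)) = 40.7922
d((22, 11), (-9, 19)) = 32.0156
d((22, 11), (0, -22)) = 39.6611
d((22, 11), (7, 8)) = 15.2971
d((22, 11), (-5, -2)) = 29.9666
d((15, -2), (19, 8)) = 10.7703
d((15, -2), (1, 15)) = 22.0227
d((15, -2), (-9, 20)) = 32.5576
d((15, -2), (-18, 19)) = 39.1152
d((15, -2), (-9, 19)) = 31.8904
d((15, -2), (0, -22)) = 25.0
d((15, -2), (7, 8)) = 12.8062
d((15, -2), (-5, -2)) = 20.0
d((19, 8), (1, 15)) = 19.3132
d((19, 8), (-9, 20)) = 30.4631
d((19, 8), (-18, 19)) = 38.6005
d((19, 8), (-9, 19)) = 30.0832
d((19, 8), (0, -22)) = 35.5106
d((19, 8), (7, 8)) = 12.0
d((19, 8), (-5, -2)) = 26.0
d((1, 15), (-9, 20)) = 11.1803
d((1, 15), (-18, 19)) = 19.4165
d((1, 15), (-9, 19)) = 10.7703
d((1, 15), (0, -22)) = 37.0135
d((1, 15), (7, 8)) = 9.2195
d((1, 15), (-5, -2)) = 18.0278
d((-9, 20), (-18, 19)) = 9.0554
d((-9, 20), (-9, 19)) = 1.0 <-- minimum
d((-9, 20), (0, -22)) = 42.9535
d((-9, 20), (7, 8)) = 20.0
d((-9, 20), (-5, -2)) = 22.3607
d((-18, 19), (-9, 19)) = 9.0
d((-18, 19), (0, -22)) = 44.7772
d((-18, 19), (7, 8)) = 27.313
d((-18, 19), (-5, -2)) = 24.6982
d((-9, 19), (0, -22)) = 41.9762
d((-9, 19), (7, 8)) = 19.4165
d((-9, 19), (-5, -2)) = 21.3776
d((0, -22), (7, 8)) = 30.8058
d((0, -22), (-5, -2)) = 20.6155
d((7, 8), (-5, -2)) = 15.6205

Closest pair: (-9, 20) and (-9, 19) with distance 1.0

The closest pair is (-9, 20) and (-9, 19) with Euclidean distance 1.0. For 10 points, brute-force pairwise comparison is shown above. For large n, the divide-and-conquer algorithm (sort by x, recurse on halves, check the dividing strip) achieves O(n log n).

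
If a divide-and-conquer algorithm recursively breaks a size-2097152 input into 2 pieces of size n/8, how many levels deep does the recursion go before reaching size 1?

For divide and conquer with division factor 8:

Problem sizes at each level:
Level 0: 2097152
Level 1: 262144
Level 2: 32768
Level 3: 4096
Level 4: 512
Level 5: 64
Level 6: 8
Level 7: 1

The root is level 0 and the size-1 base case is level 7 (the tree spans levels 0 through 7, i.e. 8 levels counting the root), so the depth is the number of divisions: log_8(2097152) = 7

The recursion tree depth is log_8(2097152) = 7. At each level, the problem size is divided by 8, so it takes 7 divisions to reduce to a base case of size 1. The algorithm makes 2 recursive calls at each level.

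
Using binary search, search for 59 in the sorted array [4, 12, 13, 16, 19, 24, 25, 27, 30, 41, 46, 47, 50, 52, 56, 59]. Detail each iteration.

Binary search for 59 in [4, 12, 13, 16, 19, 24, 25, 27, 30, 41, 46, 47, 50, 52, 56, 59]:

lo=0, hi=15, mid=7, arr[mid]=27 -> 27 < 59, search right half
lo=8, hi=15, mid=11, arr[mid]=47 -> 47 < 59, search right half
lo=12, hi=15, mid=13, arr[mid]=52 -> 52 < 59, search right half
lo=14, hi=15, mid=14, arr[mid]=56 -> 56 < 59, search right half
lo=15, hi=15, mid=15, arr[mid]=59 -> Found target at index 15!

Binary search finds 59 at index 15 after 5 comparisons. The search repeatedly halves the search space by comparing with the middle element.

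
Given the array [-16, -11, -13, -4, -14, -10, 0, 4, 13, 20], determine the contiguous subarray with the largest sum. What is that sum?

Using Kadane's algorithm on [-16, -11, -13, -4, -14, -10, 0, 4, 13, 20]:

Scanning through the array:
Position 1 (value -11): max_ending_here = -11, max_so_far = -11
Position 2 (value -13): max_ending_here = -13, max_so_far = -11
Position 3 (value -4): max_ending_here = -4, max_so_far = -4
Position 4 (value -14): max_ending_here = -14, max_so_far = -4
Position 5 (value -10): max_ending_here = -10, max_so_far = -4
Position 6 (value 0): max_ending_here = 0, max_so_far = 0
Position 7 (value 4): max_ending_here = 4, max_so_far = 4
Position 8 (value 13): max_ending_here = 17, max_so_far = 17
Position 9 (value 20): max_ending_here = 37, max_so_far = 37

Maximum subarray: [0, 4, 13, 20]
Maximum sum: 37

The maximum subarray is [0, 4, 13, 20] with sum 37. This subarray runs from index 6 to index 9.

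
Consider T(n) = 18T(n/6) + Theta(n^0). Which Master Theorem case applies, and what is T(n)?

Master Theorem for T(n) = 18T(n/6) + O(n^0):

a = 18, b = 6, c = 0
log_b(a) = log_6(18) = 1.6131

Case 1: c = 0 < log_6(18) = 1.6131
T(n) = O(n^(log_6 18))

For T(n) = 18T(n/6) + O(n^0): log_6(18) = 1.6131. This is Case 1 of the Master Theorem (c < log_b(a), work dominated by leaves), giving O(n^(log_6 18)).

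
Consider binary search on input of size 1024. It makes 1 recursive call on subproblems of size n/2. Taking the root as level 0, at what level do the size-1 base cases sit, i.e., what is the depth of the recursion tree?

For divide and conquer with division factor 2:

Problem sizes at each level:
Level 0: 1024
Level 1: 512
Level 2: 256
Level 3: 128
Level 4: 64
Level 5: 32
Level 6: 16
Level 7: 8
Level 8: 4
Level 9: 2
Level 10: 1

The root is level 0 and the size-1 base case is level 10 (the tree spans levels 0 through 10, i.e. 11 levels counting the root), so the depth is the number of divisions: log_2(1024) = 10

The recursion tree depth is log_2(1024) = 10. At each level, the problem size is divided by 2, so it takes 10 divisions to reduce to a base case of size 1. The algorithm makes 1 recursive call at each level.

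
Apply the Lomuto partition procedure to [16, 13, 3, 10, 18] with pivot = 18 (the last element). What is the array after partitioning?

Lomuto partition with pivot = 18:

Initial array: [16, 13, 3, 10, 18]

arr[0]=16 <= 18: swap with position 0, array becomes [16, 13, 3, 10, 18]
arr[1]=13 <= 18: swap with position 1, array becomes [16, 13, 3, 10, 18]
arr[2]=3 <= 18: swap with position 2, array becomes [16, 13, 3, 10, 18]
arr[3]=10 <= 18: swap with position 3, array becomes [16, 13, 3, 10, 18]

Place pivot at position 4: [16, 13, 3, 10, 18]
Pivot position: 4

After partitioning with pivot 18, the array becomes [16, 13, 3, 10, 18]. The pivot is placed at index 4. All elements to the left of the pivot are <= 18, and all elements to the right are > 18.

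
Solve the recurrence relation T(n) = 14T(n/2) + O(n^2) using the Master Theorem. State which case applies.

Master Theorem for T(n) = 14T(n/2) + O(n^2):

a = 14, b = 2, c = 2
log_b(a) = log_2(14) = 3.8074

Case 1: c = 2 < log_2(14) = 3.8074
T(n) = O(n^(log_2 14))

For T(n) = 14T(n/2) + O(n^2): log_2(14) = 3.8074. This is Case 1 of the Master Theorem (c < log_b(a), work dominated by leaves), giving O(n^(log_2 14)).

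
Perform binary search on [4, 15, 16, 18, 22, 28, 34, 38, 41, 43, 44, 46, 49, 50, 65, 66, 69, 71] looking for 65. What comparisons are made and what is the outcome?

Binary search for 65 in [4, 15, 16, 18, 22, 28, 34, 38, 41, 43, 44, 46, 49, 50, 65, 66, 69, 71]:

lo=0, hi=17, mid=8, arr[mid]=41 -> 41 < 65, search right half
lo=9, hi=17, mid=13, arr[mid]=50 -> 50 < 65, search right half
lo=14, hi=17, mid=15, arr[mid]=66 -> 66 > 65, search left half
lo=14, hi=14, mid=14, arr[mid]=65 -> Found target at index 14!

Binary search finds 65 at index 14 after 4 comparisons. The search repeatedly halves the search space by comparing with the middle element.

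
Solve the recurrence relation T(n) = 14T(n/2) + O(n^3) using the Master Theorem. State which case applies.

Master Theorem for T(n) = 14T(n/2) + O(n^3):

a = 14, b = 2, c = 3
log_b(a) = log_2(14) = 3.8074

Case 1: c = 3 < log_2(14) = 3.8074
T(n) = O(n^(log_2 14))

For T(n) = 14T(n/2) + O(n^3): log_2(14) = 3.8074. This is Case 1 of the Master Theorem (c < log_b(a), work dominated by leaves), giving O(n^(log_2 14)).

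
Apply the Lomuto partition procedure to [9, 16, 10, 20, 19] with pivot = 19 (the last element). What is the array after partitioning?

Lomuto partition with pivot = 19:

Initial array: [9, 16, 10, 20, 19]

arr[0]=9 <= 19: swap with position 0, array becomes [9, 16, 10, 20, 19]
arr[1]=16 <= 19: swap with position 1, array becomes [9, 16, 10, 20, 19]
arr[2]=10 <= 19: swap with position 2, array becomes [9, 16, 10, 20, 19]
arr[3]=20 > 19: no swap

Place pivot at position 3: [9, 16, 10, 19, 20]
Pivot position: 3

After partitioning with pivot 19, the array becomes [9, 16, 10, 19, 20]. The pivot is placed at index 3. All elements to the left of the pivot are <= 19, and all elements to the right are > 19.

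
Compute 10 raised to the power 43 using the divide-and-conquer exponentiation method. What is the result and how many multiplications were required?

Computing 10^43 by squaring (build up from 10^1; each line after the first costs one multiplication):

10^1 = 10
10^2 = (10^1)^2 = 10^2 = 100
10^4 = (10^2)^2 = 100^2 = 10000
10^5 = 10 * 10^4 = 10 * 10000 = 100000
10^10 = (10^5)^2 = 100000^2 = 10000000000
10^20 = (10^10)^2 = 10000000000^2 = 100000000000000000000
10^21 = 10 * 10^20 = 10 * 100000000000000000000 = 1000000000000000000000
10^42 = (10^21)^2 = 1000000000000000000000^2 = 1000000000000000000000000000000000000000000
10^43 = 10 * 10^42 = 10 * 1000000000000000000000000000000000000000000 = 10000000000000000000000000000000000000000000

Result: 10000000000000000000000000000000000000000000
Multiplications needed: 8 (8 lines after 10^1)

10^43 = 10000000000000000000000000000000000000000000. Using exponentiation by squaring, this requires 8 multiplications. The key idea: if the exponent is even, square the half-power; if odd, multiply by the base once.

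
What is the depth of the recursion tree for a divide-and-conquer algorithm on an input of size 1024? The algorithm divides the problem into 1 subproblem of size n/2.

For divide and conquer with division factor 2:

Problem sizes at each level:
Level 0: 1024
Level 1: 512
Level 2: 256
Level 3: 128
Level 4: 64
Level 5: 32
Level 6: 16
Level 7: 8
Level 8: 4
Level 9: 2
Level 10: 1

The root is level 0 and the size-1 base case is level 10 (the tree spans levels 0 through 10, i.e. 11 levels counting the root), so the depth is the number of divisions: log_2(1024) = 10

The recursion tree depth is log_2(1024) = 10. At each level, the problem size is divided by 2, so it takes 10 divisions to reduce to a base case of size 1. The algorithm makes 1 recursive call at each level.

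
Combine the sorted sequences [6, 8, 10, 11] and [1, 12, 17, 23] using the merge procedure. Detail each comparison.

Merging process:

Compare 6 vs 1: take 1 from right. Merged: [1]
Compare 6 vs 12: take 6 from left. Merged: [1, 6]
Compare 8 vs 12: take 8 from left. Merged: [1, 6, 8]
Compare 10 vs 12: take 10 from left. Merged: [1, 6, 8, 10]
Compare 11 vs 12: take 11 from left. Merged: [1, 6, 8, 10, 11]
Append remaining from right: [12, 17, 23]. Merged: [1, 6, 8, 10, 11, 12, 17, 23]

Final merged array: [1, 6, 8, 10, 11, 12, 17, 23]
Total comparisons: 5

The merged array is [1, 6, 8, 10, 11, 12, 17, 23], requiring 5 comparisons. The merge step runs in O(n) time where n is the total number of elements.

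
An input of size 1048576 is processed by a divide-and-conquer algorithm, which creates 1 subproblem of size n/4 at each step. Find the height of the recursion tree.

For divide and conquer with division factor 4:

Problem sizes at each level:
Level 0: 1048576
Level 1: 262144
Level 2: 65536
Level 3: 16384
Level 4: 4096
Level 5: 1024
Level 6: 256
Level 7: 64
Level 8: 16
Level 9: 4
Level 10: 1

The root is level 0 and the size-1 base case is level 10 (the tree spans levels 0 through 10, i.e. 11 levels counting the root), so the depth is the number of divisions: log_4(1048576) = 10

The recursion tree depth is log_4(1048576) = 10. At each level, the problem size is divided by 4, so it takes 10 divisions to reduce to a base case of size 1. The algorithm makes 1 recursive call at each level.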